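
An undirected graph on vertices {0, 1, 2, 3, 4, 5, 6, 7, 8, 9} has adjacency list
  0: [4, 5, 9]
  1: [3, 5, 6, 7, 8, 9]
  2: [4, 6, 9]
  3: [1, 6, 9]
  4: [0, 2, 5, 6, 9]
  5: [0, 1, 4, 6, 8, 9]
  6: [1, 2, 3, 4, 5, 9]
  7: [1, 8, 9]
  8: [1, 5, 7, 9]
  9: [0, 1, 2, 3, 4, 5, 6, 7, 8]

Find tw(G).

3

A width-3 tree decomposition is:
Bags: B1 = {2, 4, 6, 9}  B2 = {4, 5, 6, 9}  B3 = {1, 5, 6, 9}  B4 = {1, 5, 8, 9}  B5 = {1, 7, 8, 9}  B6 = {1, 3, 6, 9}  B7 = {0, 4, 5, 9}
Tree: B1–B2, B2–B3, B3–B4, B4–B5, B3–B6, B2–B7
Each bag holds 4 vertices, so the decomposition has width 3, which upper-bounds the treewidth. On the other hand G contains the 4-clique {0, 4, 5, 9}. A clique must lie in a single bag of any decomposition, so no decomposition can have width below 3. Hence tw(G) = 3 exactly.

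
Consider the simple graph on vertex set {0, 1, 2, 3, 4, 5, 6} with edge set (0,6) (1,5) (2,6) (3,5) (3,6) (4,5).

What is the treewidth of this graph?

1

A width-1 tree decomposition is:
Bags: B1 = {4, 5}  B2 = {3, 5}  B3 = {3, 6}  B4 = {2, 6}  B5 = {1, 5}  B6 = {0, 6}
Tree: B1–B2, B2–B3, B3–B4, B1–B5, B4–B6
The largest bag has 2 vertices, giving width 1; this decomposition certifies tw(G) ≤ 1. Since G has at least one edge (e.g. 4–5), it is not an edgeless graph, so tw(G) ≥ 1. Combining the bounds, tw(G) = 1.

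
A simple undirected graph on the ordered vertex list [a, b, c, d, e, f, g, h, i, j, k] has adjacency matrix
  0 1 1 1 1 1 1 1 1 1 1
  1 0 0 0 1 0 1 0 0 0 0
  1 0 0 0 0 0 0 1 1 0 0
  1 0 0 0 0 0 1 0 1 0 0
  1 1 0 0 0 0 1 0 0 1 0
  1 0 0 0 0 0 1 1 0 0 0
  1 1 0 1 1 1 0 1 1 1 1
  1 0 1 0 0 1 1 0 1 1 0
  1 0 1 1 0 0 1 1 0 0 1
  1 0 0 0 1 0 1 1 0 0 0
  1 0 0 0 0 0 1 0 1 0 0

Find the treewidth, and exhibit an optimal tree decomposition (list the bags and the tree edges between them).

The largest bag has 4 vertices, giving width 3; this decomposition certifies tw(G) ≤ 3. On the other hand G contains the 4-clique {a, d, g, i}. A clique must lie in a single bag of any decomposition, so no decomposition can have width below 3. The upper and lower bounds meet at 3, so that is the treewidth.

Treewidth 3.
Bags: B1 = {a, g, h, j}  B2 = {a, g, h, i}  B3 = {a, f, g, h}  B4 = {a, g, i, k}  B5 = {a, e, g, j}  B6 = {a, d, g, i}  B7 = {a, c, h, i}  B8 = {a, b, e, g}
Tree: B1–B2, B2–B3, B2–B4, B1–B5, B2–B6, B2–B7, B5–B8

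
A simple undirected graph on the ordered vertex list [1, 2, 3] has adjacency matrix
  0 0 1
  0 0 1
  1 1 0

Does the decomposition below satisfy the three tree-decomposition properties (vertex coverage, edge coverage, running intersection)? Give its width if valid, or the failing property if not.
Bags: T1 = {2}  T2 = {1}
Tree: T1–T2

A tree decomposition must satisfy three properties: every vertex lies in some bag; for every edge, both endpoints lie together in some bag; and for every vertex, the bags containing it form a connected subtree. Here vertex 3 appears in no bag, so the decomposition is invalid.

No — vertex 3 appears in no bag.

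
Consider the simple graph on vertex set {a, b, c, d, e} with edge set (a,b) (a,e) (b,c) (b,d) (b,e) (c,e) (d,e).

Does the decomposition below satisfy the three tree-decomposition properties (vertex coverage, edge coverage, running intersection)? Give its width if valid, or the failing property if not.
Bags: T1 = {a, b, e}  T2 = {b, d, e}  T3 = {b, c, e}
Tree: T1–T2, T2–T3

Yes; width 2.

Every vertex of G appears in some bag (union = {a, b, c, d, e}); every edge is covered by a bag; and for each vertex v the set of bags containing v is connected in the bag tree. The decomposition is therefore valid. The largest bag has 3 vertices, so the width is 2.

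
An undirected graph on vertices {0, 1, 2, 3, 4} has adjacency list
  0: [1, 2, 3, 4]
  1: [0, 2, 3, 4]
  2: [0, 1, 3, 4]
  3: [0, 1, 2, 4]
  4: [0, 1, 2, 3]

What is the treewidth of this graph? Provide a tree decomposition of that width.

Treewidth 4.
One optimal decomposition is:
Bags: B1 = {0, 1, 2, 3, 4}
Tree: (single bag)

With just one bag of size 5, the width is 5 − 1 = 4, so tw(G) ≤ 4. For the lower bound, the 5 vertices {0, 1, 2, 3, 4} are pairwise adjacent, and any tree decomposition puts a clique entirely inside one bag — forcing width ≥ 4. The upper and lower bounds meet at 4, so that is the treewidth.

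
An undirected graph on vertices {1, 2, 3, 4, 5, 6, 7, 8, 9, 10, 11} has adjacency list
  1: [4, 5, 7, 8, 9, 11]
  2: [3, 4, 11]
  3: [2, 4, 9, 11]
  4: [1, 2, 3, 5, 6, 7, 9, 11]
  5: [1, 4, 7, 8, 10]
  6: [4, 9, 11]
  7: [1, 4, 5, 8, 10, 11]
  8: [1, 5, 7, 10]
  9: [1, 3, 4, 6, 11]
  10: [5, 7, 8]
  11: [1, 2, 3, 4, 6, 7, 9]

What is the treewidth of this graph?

A width-3 tree decomposition is:
Bags: B1 = {1, 4, 7, 11}  B2 = {1, 4, 5, 7}  B3 = {1, 5, 7, 8}  B4 = {1, 4, 9, 11}  B5 = {4, 6, 9, 11}  B6 = {3, 4, 9, 11}  B7 = {2, 3, 4, 11}  B8 = {5, 7, 8, 10}
Tree: B1–B2, B2–B3, B1–B4, B4–B5, B4–B6, B6–B7, B3–B8
Every bag has size at most 4, so the width is 4 − 1 = 3 and tw(G) ≤ 3. Conversely, {1, 5, 7, 8} is a clique of size 4, and the vertices of any clique must share a bag in every tree decomposition; so some bag has ≥ 4 vertices and tw(G) ≥ 3. Therefore the treewidth is 3.

3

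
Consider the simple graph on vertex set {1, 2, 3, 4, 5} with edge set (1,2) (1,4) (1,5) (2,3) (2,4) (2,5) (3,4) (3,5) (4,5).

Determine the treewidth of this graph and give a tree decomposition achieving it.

Treewidth 3.
One such decomposition:
Bags: B1 = {1, 2, 4, 5}  B2 = {2, 3, 4, 5}
Tree: B1–B2

Each bag holds 4 vertices, so the decomposition has width 3, which upper-bounds the treewidth. On the other hand G contains the 4-clique {1, 2, 4, 5}. A clique must lie in a single bag of any decomposition, so no decomposition can have width below 3. The upper and lower bounds meet at 3, so that is the treewidth.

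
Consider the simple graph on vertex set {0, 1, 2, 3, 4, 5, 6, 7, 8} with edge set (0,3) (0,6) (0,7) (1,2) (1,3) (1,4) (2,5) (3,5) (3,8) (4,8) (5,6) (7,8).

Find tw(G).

A width-3 tree decomposition is:
Bags: B1 = {1, 2, 4, 5}  B2 = {1, 3, 4, 5}  B3 = {3, 4, 5, 8}  B4 = {3, 5, 6, 8}  B5 = {0, 3, 6, 8}  B6 = {0, 6, 7, 8}
Tree: B1–B2, B2–B3, B3–B4, B4–B5, B5–B6
The largest bag has 4 vertices, giving width 3; this decomposition certifies tw(G) ≤ 3. For the lower bound: the 4 vertex sets {1,2,4}, {5}, {3}, {0,6,7,8} are disjoint, each induces a connected subgraph, and every pair is joined by at least one edge of G. Contracting each set to a single vertex therefore yields K_{4} as a minor, and since treewidth is minor-monotone, tw(G) ≥ tw(K_{4}) = 3. Therefore the treewidth is 3.

3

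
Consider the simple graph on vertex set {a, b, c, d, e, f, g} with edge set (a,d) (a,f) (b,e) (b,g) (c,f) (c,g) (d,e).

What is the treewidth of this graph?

2

A width-2 tree decomposition is:
Bags: B1 = {b, c, g}  B2 = {b, c, e}  B3 = {c, d, e}  B4 = {a, c, d}  B5 = {a, c, f}
Tree: B1–B2, B2–B3, B3–B4, B4–B5
Each bag holds 3 vertices, so the decomposition has width 2, which upper-bounds the treewidth. Since c–g–b–e–d–a–f–c is a cycle in G, G is not acyclic. Forests are exactly the graphs of treewidth ≤ 1, so tw(G) ≥ 2. Hence tw(G) = 2 exactly.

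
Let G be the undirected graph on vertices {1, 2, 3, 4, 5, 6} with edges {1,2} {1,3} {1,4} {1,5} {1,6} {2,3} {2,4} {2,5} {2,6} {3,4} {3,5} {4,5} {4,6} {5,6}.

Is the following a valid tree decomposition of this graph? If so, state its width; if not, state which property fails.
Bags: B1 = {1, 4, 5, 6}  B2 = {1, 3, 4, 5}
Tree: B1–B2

No — vertex 2 appears in no bag.

A tree decomposition must satisfy three properties: every vertex lies in some bag; for every edge, both endpoints lie together in some bag; and for every vertex, the bags containing it form a connected subtree. Here vertex 2 appears in no bag, so the decomposition is invalid.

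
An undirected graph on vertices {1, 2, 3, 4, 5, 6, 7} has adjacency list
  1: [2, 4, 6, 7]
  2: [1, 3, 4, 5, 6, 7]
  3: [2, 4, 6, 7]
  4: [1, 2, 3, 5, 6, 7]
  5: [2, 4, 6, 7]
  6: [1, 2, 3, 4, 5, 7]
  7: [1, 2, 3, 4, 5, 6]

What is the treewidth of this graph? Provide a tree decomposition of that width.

The largest bag has 5 vertices, giving width 4; this decomposition certifies tw(G) ≤ 4. Conversely, {1, 2, 4, 6, 7} is a clique of size 5, and the vertices of any clique must share a bag in every tree decomposition; so some bag has ≥ 5 vertices and tw(G) ≥ 4. The upper and lower bounds meet at 4, so that is the treewidth.

Treewidth 4.
One such decomposition:
Bags: B1 = {1, 2, 4, 6, 7}  B2 = {2, 4, 5, 6, 7}  B3 = {2, 3, 4, 6, 7}
Tree: B1–B2, B2–B3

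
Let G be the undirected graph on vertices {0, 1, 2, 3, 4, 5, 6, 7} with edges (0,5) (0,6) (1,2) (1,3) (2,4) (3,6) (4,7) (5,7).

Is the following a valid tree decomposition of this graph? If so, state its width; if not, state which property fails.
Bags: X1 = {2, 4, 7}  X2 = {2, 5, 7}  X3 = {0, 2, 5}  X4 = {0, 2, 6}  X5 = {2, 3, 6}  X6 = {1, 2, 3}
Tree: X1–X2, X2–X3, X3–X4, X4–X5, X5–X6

Yes; width 2.

Checking the three conditions: (i) the bags cover all of {0, 1, 2, 3, 4, 5, 6, 7}; (ii) for each edge, some bag contains both endpoints; (iii) the bags containing any fixed vertex form a subtree. All hold, so the decomposition is valid with width 3 − 1 = 2.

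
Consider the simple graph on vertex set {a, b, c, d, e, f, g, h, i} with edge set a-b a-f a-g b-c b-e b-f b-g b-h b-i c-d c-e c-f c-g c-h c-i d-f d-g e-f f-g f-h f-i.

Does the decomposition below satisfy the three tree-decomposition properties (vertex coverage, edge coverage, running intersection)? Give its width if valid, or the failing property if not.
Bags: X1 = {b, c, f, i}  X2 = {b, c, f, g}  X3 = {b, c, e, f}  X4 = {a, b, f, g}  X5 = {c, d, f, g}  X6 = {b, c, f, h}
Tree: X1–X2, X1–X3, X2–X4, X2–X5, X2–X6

Yes; width 3.

Every vertex of G appears in some bag (union = {a, b, c, d, e, f, g, h, i}); every edge is covered by a bag; and for each vertex v the set of bags containing v is connected in the bag tree. The decomposition is therefore valid. The largest bag has 4 vertices, so the width is 3.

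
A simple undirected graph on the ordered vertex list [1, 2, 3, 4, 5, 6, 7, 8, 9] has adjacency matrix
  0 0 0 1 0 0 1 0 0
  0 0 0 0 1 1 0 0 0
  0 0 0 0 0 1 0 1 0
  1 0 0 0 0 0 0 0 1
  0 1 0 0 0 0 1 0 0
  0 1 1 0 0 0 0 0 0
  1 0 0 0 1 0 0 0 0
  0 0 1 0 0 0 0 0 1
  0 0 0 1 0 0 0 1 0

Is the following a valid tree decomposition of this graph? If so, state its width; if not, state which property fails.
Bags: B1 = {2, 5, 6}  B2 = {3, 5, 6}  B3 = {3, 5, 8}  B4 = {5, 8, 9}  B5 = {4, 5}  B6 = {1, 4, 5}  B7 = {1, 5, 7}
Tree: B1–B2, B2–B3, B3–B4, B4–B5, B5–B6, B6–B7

No — edge (9,4) lies in no bag.

A tree decomposition must satisfy three properties: every vertex lies in some bag; for every edge, both endpoints lie together in some bag; and for every vertex, the bags containing it form a connected subtree. Here edge (9,4) lies in no bag, so the decomposition is invalid.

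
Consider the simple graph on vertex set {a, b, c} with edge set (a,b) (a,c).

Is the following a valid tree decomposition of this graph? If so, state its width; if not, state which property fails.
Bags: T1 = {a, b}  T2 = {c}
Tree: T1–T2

A tree decomposition must satisfy three properties: every vertex lies in some bag; for every edge, both endpoints lie together in some bag; and for every vertex, the bags containing it form a connected subtree. Here edge (a,c) lies in no bag, so the decomposition is invalid.

No — edge (a,c) lies in no bag.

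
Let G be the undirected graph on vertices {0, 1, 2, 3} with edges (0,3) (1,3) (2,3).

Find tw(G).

1

A width-1 tree decomposition is:
Bags: B1 = {2, 3}  B2 = {0, 3}  B3 = {1, 3}
Tree: B1–B2, B1–B3
Each bag holds 2 vertices, so the decomposition has width 1, which upper-bounds the treewidth. G has an edge, so its treewidth is at least 1. Combining the bounds, tw(G) = 1.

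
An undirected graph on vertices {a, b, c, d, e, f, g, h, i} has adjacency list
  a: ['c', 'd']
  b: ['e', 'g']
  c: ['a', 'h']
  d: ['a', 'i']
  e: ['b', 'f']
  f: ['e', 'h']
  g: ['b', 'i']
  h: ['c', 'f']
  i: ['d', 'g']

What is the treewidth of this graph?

A width-2 tree decomposition is:
Bags: B1 = {b, e, f}  B2 = {b, f, h}  B3 = {b, c, h}  B4 = {a, b, c}  B5 = {a, b, d}  B6 = {b, d, i}  B7 = {b, g, i}
Tree: B1–B2, B2–B3, B3–B4, B4–B5, B5–B6, B6–B7
Each bag holds 3 vertices, so the decomposition has width 2, which upper-bounds the treewidth. For the lower bound, G contains the cycle b–e–f–h–c–a–d–i–g–b, so G is not a forest; only forests have treewidth ≤ 1, hence tw(G) ≥ 2. Combining the bounds, tw(G) = 2.

2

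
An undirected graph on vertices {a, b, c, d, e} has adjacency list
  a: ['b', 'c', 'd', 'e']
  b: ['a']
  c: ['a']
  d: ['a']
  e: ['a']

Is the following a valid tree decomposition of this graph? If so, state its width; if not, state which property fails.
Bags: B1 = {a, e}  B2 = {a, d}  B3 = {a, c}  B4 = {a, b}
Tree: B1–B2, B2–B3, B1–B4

Vertex coverage: the bags together contain {a, b, c, d, e}, the full vertex set. Edge coverage: each edge of G has both endpoints in at least one bag. Running intersection: for every vertex, the bags containing it form a connected subtree. All three properties hold, so this is a valid tree decomposition of width max|bag| − 1 = 1, and hence tw(G) ≤ 1.

Yes; width 1.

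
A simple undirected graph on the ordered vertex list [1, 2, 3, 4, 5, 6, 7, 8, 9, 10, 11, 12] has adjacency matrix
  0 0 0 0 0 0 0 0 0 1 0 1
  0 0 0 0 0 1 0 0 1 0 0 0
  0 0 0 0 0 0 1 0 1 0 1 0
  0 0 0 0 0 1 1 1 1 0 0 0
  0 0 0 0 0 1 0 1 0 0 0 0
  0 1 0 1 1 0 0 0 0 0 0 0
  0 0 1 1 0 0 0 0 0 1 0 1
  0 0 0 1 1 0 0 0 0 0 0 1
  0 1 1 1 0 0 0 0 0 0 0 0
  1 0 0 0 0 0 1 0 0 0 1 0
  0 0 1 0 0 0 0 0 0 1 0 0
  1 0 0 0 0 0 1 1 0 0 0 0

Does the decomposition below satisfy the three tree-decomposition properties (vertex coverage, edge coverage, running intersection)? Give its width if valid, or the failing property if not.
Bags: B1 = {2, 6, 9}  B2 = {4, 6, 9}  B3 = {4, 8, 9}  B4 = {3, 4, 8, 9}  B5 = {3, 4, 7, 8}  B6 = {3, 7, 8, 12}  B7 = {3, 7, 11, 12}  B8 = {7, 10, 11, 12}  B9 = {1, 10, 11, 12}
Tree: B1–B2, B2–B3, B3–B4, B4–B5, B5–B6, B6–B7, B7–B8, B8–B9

A tree decomposition must satisfy three properties: every vertex lies in some bag; for every edge, both endpoints lie together in some bag; and for every vertex, the bags containing it form a connected subtree. Here vertex 5 appears in no bag, so the decomposition is invalid.

No — vertex 5 appears in no bag.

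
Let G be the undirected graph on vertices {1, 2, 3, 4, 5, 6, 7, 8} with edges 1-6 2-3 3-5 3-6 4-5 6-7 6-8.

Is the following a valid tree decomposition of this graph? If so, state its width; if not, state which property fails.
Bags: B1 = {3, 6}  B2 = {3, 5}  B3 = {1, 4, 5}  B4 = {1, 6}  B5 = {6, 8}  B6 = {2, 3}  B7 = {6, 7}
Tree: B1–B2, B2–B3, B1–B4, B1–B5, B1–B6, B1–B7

No — bags containing vertex 1 are not connected in the tree.

A tree decomposition must satisfy three properties: every vertex lies in some bag; for every edge, both endpoints lie together in some bag; and for every vertex, the bags containing it form a connected subtree. Here bags containing vertex 1 are not connected in the tree, so the decomposition is invalid.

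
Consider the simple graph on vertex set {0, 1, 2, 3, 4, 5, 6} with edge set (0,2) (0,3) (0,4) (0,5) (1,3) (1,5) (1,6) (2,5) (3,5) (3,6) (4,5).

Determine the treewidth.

2

A width-2 tree decomposition is:
Bags: B1 = {0, 3, 5}  B2 = {1, 3, 5}  B3 = {0, 4, 5}  B4 = {0, 2, 5}  B5 = {1, 3, 6}
Tree: B1–B2, B1–B3, B3–B4, B2–B5
Each bag holds 3 vertices, so the decomposition has width 2, which upper-bounds the treewidth. Conversely, {0, 2, 5} is a clique of size 3, and the vertices of any clique must share a bag in every tree decomposition; so some bag has ≥ 3 vertices and tw(G) ≥ 2. Combining the bounds, tw(G) = 2.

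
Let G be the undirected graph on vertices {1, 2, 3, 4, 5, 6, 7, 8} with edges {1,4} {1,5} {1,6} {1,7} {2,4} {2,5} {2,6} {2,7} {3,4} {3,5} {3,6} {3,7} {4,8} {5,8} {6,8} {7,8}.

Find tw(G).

A width-4 tree decomposition is:
Bags: B1 = {1, 2, 3, 4, 8}  B2 = {1, 2, 3, 6, 8}  B3 = {1, 2, 3, 7, 8}  B4 = {1, 2, 3, 5, 8}
Tree: B1–B2, B2–B3, B3–B4
Each bag holds 5 vertices, so the decomposition has width 4, which upper-bounds the treewidth. For the lower bound: the 5 vertex sets {4,8}, {1,6}, {2,7}, {3}, {5} are disjoint, each induces a connected subgraph, and every pair is joined by at least one edge of G. Contracting each set to a single vertex therefore yields K_{5} as a minor, and since treewidth is minor-monotone, tw(G) ≥ tw(K_{5}) = 4. The upper and lower bounds meet at 4, so that is the treewidth.

4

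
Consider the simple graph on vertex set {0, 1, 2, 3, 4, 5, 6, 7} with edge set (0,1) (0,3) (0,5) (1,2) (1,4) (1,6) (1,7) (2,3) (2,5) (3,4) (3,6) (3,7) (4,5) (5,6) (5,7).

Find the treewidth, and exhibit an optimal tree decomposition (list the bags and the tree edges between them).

Each bag holds 4 vertices, so the decomposition has width 3, which upper-bounds the treewidth. For the lower bound: the 4 vertex sets {2,3}, {1,6}, {5}, {0} are disjoint, each induces a connected subgraph, and every pair is joined by at least one edge of G. Contracting each set to a single vertex therefore yields K_{4} as a minor, and since treewidth is minor-monotone, tw(G) ≥ tw(K_{4}) = 3. Hence tw(G) = 3 exactly.

Treewidth 3.
One such decomposition:
Bags: B1 = {1, 2, 3, 5}  B2 = {1, 3, 5, 6}  B3 = {0, 1, 3, 5}  B4 = {1, 3, 4, 5}  B5 = {1, 3, 5, 7}
Tree: B1–B2, B2–B3, B3–B4, B4–B5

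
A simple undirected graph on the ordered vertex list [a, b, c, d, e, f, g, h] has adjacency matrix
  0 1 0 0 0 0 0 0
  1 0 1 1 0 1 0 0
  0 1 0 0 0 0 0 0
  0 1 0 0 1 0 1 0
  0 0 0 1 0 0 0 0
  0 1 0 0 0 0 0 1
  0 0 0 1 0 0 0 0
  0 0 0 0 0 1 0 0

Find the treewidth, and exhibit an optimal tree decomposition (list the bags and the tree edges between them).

Each bag holds 2 vertices, so the decomposition has width 1, which upper-bounds the treewidth. G has an edge, so its treewidth is at least 1. The upper and lower bounds meet at 1, so that is the treewidth.

Treewidth 1.
One such decomposition:
Bags: B1 = {f, h}  B2 = {b, f}  B3 = {b, d}  B4 = {b, c}  B5 = {d, g}  B6 = {d, e}  B7 = {a, b}
Tree: B1–B2, B2–B3, B3–B4, B3–B5, B5–B6, B4–B7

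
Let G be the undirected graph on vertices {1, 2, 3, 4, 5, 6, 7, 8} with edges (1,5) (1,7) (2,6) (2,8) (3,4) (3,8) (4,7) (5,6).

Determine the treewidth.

2

A width-2 tree decomposition is:
Bags: B1 = {3, 4, 8}  B2 = {4, 7, 8}  B3 = {1, 7, 8}  B4 = {1, 5, 8}  B5 = {5, 6, 8}  B6 = {2, 6, 8}
Tree: B1–B2, B2–B3, B3–B4, B4–B5, B5–B6
Every bag has size at most 3, so the width is 3 − 1 = 2 and tw(G) ≤ 2. For the lower bound, G contains the cycle 8–3–4–7–1–5–6–2–8, so G is not a forest; only forests have treewidth ≤ 1, hence tw(G) ≥ 2. The upper and lower bounds meet at 2, so that is the treewidth.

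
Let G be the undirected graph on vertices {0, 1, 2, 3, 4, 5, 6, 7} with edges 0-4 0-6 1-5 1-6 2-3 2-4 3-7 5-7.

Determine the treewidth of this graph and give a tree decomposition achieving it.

Treewidth 2.
One such decomposition:
Bags: B1 = {3, 5, 7}  B2 = {1, 3, 5}  B3 = {1, 3, 6}  B4 = {0, 3, 6}  B5 = {0, 3, 4}  B6 = {2, 3, 4}
Tree: B1–B2, B2–B3, B3–B4, B4–B5, B5–B6

The largest bag has 3 vertices, giving width 2; this decomposition certifies tw(G) ≤ 2. The edges 3–7–5–1–6–0–4–2–3 form a cycle, so G is not a tree and its treewidth is at least 2. Therefore the treewidth is 2.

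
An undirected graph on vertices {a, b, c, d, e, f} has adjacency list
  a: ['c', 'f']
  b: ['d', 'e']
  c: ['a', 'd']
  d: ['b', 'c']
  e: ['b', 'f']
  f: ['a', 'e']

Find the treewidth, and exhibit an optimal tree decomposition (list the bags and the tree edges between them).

Every bag has size at most 3, so the width is 3 − 1 = 2 and tw(G) ≤ 2. The edges d–b–e–f–a–c–d form a cycle, so G is not a tree and its treewidth is at least 2. The upper and lower bounds meet at 2, so that is the treewidth.

Treewidth 2.
One optimal decomposition is:
Bags: B1 = {b, d, e}  B2 = {d, e, f}  B3 = {a, d, f}  B4 = {a, c, d}
Tree: B1–B2, B2–B3, B3–B4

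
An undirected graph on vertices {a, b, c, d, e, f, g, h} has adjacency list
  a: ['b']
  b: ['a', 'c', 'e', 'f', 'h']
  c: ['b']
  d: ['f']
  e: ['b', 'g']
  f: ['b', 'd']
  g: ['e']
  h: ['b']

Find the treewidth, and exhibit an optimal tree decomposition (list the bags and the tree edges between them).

Every bag has size at most 2, so the width is 2 − 1 = 1 and tw(G) ≤ 1. Any graph with an edge has treewidth ≥ 1, and G has the edge b–e. The upper and lower bounds meet at 1, so that is the treewidth.

Treewidth 1.
One such decomposition:
Bags: B1 = {b, e}  B2 = {a, b}  B3 = {b, h}  B4 = {b, f}  B5 = {d, f}  B6 = {e, g}  B7 = {b, c}
Tree: B1–B2, B1–B3, B1–B4, B4–B5, B1–B6, B2–B7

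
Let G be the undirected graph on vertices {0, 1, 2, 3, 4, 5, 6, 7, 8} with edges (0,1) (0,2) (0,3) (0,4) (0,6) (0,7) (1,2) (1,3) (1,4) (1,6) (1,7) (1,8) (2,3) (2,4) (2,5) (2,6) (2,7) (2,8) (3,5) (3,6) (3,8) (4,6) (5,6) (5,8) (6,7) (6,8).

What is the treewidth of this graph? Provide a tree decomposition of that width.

Treewidth 4.
One optimal decomposition is:
Bags: B1 = {0, 1, 2, 3, 6}  B2 = {1, 2, 3, 6, 8}  B3 = {0, 1, 2, 6, 7}  B4 = {2, 3, 5, 6, 8}  B5 = {0, 1, 2, 4, 6}
Tree: B1–B2, B1–B3, B2–B4, B3–B5

Each bag holds 5 vertices, so the decomposition has width 4, which upper-bounds the treewidth. Conversely, {0, 1, 2, 3, 6} is a clique of size 5, and the vertices of any clique must share a bag in every tree decomposition; so some bag has ≥ 5 vertices and tw(G) ≥ 4. Hence tw(G) = 4 exactly.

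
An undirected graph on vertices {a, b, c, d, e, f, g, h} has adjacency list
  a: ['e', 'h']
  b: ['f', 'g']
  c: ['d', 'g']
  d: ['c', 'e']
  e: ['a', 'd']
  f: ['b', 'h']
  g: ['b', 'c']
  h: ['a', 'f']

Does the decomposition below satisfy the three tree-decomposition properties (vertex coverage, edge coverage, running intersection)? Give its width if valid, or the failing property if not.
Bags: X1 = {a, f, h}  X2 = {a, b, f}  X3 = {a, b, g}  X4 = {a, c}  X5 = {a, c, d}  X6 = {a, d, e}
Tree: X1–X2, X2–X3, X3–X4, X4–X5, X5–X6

A tree decomposition must satisfy three properties: every vertex lies in some bag; for every edge, both endpoints lie together in some bag; and for every vertex, the bags containing it form a connected subtree. Here edge (g,c) lies in no bag, so the decomposition is invalid.

No — edge (g,c) lies in no bag.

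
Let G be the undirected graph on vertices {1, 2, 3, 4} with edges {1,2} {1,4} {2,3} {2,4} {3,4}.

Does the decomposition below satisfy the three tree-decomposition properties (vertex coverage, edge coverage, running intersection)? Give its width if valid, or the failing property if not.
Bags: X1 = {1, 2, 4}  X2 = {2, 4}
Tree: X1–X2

A tree decomposition must satisfy three properties: every vertex lies in some bag; for every edge, both endpoints lie together in some bag; and for every vertex, the bags containing it form a connected subtree. Here vertex 3 appears in no bag, so the decomposition is invalid.

No — vertex 3 appears in no bag.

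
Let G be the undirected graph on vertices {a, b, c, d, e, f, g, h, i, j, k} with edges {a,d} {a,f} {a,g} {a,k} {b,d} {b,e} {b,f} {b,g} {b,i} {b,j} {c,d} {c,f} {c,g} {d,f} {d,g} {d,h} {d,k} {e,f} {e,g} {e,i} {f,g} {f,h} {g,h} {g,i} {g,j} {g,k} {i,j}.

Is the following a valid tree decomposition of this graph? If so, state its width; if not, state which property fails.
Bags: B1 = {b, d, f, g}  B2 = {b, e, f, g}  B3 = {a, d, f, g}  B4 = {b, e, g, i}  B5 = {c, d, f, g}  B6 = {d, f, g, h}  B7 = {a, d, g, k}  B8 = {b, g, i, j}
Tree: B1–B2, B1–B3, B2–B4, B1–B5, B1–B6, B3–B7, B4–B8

Yes; width 3.

Every vertex of G appears in some bag (union = {a, b, c, d, e, f, g, h, i, j, k}); every edge is covered by a bag; and for each vertex v the set of bags containing v is connected in the bag tree. The decomposition is therefore valid. The largest bag has 4 vertices, so the width is 3.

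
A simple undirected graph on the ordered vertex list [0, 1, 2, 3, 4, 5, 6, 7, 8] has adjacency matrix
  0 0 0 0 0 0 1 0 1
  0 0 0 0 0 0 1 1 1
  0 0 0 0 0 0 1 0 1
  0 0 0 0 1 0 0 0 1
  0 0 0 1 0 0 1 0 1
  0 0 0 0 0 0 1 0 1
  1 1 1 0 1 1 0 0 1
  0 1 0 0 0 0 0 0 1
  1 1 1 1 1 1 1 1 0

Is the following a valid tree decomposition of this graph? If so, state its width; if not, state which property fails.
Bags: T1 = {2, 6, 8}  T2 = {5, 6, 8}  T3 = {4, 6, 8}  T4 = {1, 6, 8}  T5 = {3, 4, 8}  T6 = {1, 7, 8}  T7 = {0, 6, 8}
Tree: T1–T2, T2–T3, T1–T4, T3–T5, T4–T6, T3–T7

Checking the three conditions: (i) the bags cover all of {0, 1, 2, 3, 4, 5, 6, 7, 8}; (ii) for each edge, some bag contains both endpoints; (iii) the bags containing any fixed vertex form a subtree. All hold, so the decomposition is valid with width 3 − 1 = 2.

Yes; width 2.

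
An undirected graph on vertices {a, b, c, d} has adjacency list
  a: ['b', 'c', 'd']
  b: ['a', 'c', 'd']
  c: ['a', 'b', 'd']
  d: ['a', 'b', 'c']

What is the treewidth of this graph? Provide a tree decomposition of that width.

With just one bag of size 4, the width is 4 − 1 = 3, so tw(G) ≤ 3. On the other hand G contains the 4-clique {a, b, c, d}. A clique must lie in a single bag of any decomposition, so no decomposition can have width below 3. Combining the bounds, tw(G) = 3.

Treewidth 3.
Bags: B1 = {a, b, c, d}
Tree: (single bag)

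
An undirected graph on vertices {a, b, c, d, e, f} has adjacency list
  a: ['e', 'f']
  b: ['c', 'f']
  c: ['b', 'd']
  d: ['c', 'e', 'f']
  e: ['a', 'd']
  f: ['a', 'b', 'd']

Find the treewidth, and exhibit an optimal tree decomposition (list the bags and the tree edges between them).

Treewidth 2.
Bags: B1 = {b, c, d}  B2 = {b, d, f}  B3 = {d, e, f}  B4 = {a, e, f}
Tree: B1–B2, B2–B3, B3–B4

Every bag has size at most 3, so the width is 3 − 1 = 2 and tw(G) ≤ 2. Since c–b–f–d–c is a cycle in G, G is not acyclic. Forests are exactly the graphs of treewidth ≤ 1, so tw(G) ≥ 2. The upper and lower bounds meet at 2, so that is the treewidth.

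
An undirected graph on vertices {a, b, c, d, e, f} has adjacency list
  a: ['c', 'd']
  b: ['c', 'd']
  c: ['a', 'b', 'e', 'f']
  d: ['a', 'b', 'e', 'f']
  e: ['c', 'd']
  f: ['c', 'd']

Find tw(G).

A width-2 tree decomposition is:
Bags: B1 = {b, c, d}  B2 = {c, d, e}  B3 = {a, c, d}  B4 = {c, d, f}
Tree: B1–B2, B2–B3, B3–B4
The largest bag has 3 vertices, giving width 2; this decomposition certifies tw(G) ≤ 2. Since d–b–c–e–d is a cycle in G, G is not acyclic. Forests are exactly the graphs of treewidth ≤ 1, so tw(G) ≥ 2. The upper and lower bounds meet at 2, so that is the treewidth.

2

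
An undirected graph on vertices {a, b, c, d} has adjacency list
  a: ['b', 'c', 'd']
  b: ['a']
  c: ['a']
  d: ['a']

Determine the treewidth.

1

A width-1 tree decomposition is:
Bags: B1 = {a, d}  B2 = {a, b}  B3 = {a, c}
Tree: B1–B2, B2–B3
Every bag has size at most 2, so the width is 2 − 1 = 1 and tw(G) ≤ 1. Any graph with an edge has treewidth ≥ 1, and G has the edge a–d. Therefore the treewidth is 1.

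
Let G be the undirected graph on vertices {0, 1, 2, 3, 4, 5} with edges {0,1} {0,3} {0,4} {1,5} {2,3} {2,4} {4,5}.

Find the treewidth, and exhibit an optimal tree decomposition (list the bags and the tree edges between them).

Treewidth 2.
Bags: B1 = {2, 3, 4}  B2 = {0, 3, 4}  B3 = {0, 4, 5}  B4 = {0, 1, 5}
Tree: B1–B2, B2–B3, B3–B4

Every bag has size at most 3, so the width is 3 − 1 = 2 and tw(G) ≤ 2. Since 2–3–0–4–2 is a cycle in G, G is not acyclic. Forests are exactly the graphs of treewidth ≤ 1, so tw(G) ≥ 2. The upper and lower bounds meet at 2, so that is the treewidth.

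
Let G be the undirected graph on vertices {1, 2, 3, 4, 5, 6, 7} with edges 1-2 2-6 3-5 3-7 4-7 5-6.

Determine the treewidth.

1

A width-1 tree decomposition is:
Bags: B1 = {4, 7}  B2 = {3, 7}  B3 = {3, 5}  B4 = {5, 6}  B5 = {2, 6}  B6 = {1, 2}
Tree: B1–B2, B2–B3, B3–B4, B4–B5, B5–B6
Every bag has size at most 2, so the width is 2 − 1 = 1 and tw(G) ≤ 1. Any graph with an edge has treewidth ≥ 1, and G has the edge 4–7. Therefore the treewidth is 1.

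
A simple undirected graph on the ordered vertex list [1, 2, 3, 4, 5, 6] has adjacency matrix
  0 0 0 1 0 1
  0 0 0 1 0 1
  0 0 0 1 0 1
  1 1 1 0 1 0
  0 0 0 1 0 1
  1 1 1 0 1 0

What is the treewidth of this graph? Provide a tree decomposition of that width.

Treewidth 2.
Bags: B1 = {2, 4, 6}  B2 = {3, 4, 6}  B3 = {1, 4, 6}  B4 = {4, 5, 6}
Tree: B1–B2, B2–B3, B3–B4

Every bag has size at most 3, so the width is 3 − 1 = 2 and tw(G) ≤ 2. Since 2–4–3–6–2 is a cycle in G, G is not acyclic. Forests are exactly the graphs of treewidth ≤ 1, so tw(G) ≥ 2. Combining the bounds, tw(G) = 2.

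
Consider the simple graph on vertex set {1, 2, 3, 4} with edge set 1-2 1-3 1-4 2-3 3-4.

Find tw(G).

A width-2 tree decomposition is:
Bags: B1 = {1, 2, 3}  B2 = {1, 3, 4}
Tree: B1–B2
Every bag has size at most 3, so the width is 3 − 1 = 2 and tw(G) ≤ 2. For the lower bound, the 3 vertices {1, 2, 3} are pairwise adjacent, and any tree decomposition puts a clique entirely inside one bag — forcing width ≥ 2. The upper and lower bounds meet at 2, so that is the treewidth.

2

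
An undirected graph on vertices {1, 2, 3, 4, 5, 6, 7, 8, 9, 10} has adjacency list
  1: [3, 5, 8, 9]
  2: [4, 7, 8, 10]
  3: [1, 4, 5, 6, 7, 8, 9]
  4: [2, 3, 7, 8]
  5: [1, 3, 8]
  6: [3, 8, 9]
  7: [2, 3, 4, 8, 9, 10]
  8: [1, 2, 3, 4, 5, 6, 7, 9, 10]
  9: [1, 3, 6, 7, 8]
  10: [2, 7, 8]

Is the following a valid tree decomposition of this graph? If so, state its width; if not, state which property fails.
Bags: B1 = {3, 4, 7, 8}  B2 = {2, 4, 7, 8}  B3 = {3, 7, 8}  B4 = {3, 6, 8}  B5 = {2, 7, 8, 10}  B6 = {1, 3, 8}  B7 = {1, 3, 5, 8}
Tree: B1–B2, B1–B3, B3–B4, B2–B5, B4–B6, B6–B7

No — vertex 9 appears in no bag.

A tree decomposition must satisfy three properties: every vertex lies in some bag; for every edge, both endpoints lie together in some bag; and for every vertex, the bags containing it form a connected subtree. Here vertex 9 appears in no bag, so the decomposition is invalid.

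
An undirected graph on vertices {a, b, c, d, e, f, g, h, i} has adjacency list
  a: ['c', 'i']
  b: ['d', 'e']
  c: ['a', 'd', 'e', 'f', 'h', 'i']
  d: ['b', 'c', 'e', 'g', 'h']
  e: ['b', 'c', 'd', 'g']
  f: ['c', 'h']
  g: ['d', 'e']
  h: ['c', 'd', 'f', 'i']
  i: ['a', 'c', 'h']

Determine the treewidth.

A width-2 tree decomposition is:
Bags: B1 = {b, d, e}  B2 = {c, d, e}  B3 = {c, d, h}  B4 = {c, h, i}  B5 = {c, f, h}  B6 = {d, e, g}  B7 = {a, c, i}
Tree: B1–B2, B2–B3, B3–B4, B3–B5, B1–B6, B4–B7
Every bag has size at most 3, so the width is 3 − 1 = 2 and tw(G) ≤ 2. On the other hand G contains the 3-clique {d, e, g}. A clique must lie in a single bag of any decomposition, so no decomposition can have width below 2. Combining the bounds, tw(G) = 2.

2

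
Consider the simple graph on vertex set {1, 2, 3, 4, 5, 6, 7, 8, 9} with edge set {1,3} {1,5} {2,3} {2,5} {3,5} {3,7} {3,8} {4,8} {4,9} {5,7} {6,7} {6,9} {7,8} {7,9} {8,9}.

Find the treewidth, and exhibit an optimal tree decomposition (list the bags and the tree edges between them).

The largest bag has 3 vertices, giving width 2; this decomposition certifies tw(G) ≤ 2. Conversely, {4, 8, 9} is a clique of size 3, and the vertices of any clique must share a bag in every tree decomposition; so some bag has ≥ 3 vertices and tw(G) ≥ 2. The upper and lower bounds meet at 2, so that is the treewidth.

Treewidth 2.
Bags: B1 = {3, 7, 8}  B2 = {3, 5, 7}  B3 = {7, 8, 9}  B4 = {6, 7, 9}  B5 = {1, 3, 5}  B6 = {2, 3, 5}  B7 = {4, 8, 9}
Tree: B1–B2, B1–B3, B3–B4, B2–B5, B5–B6, B3–B7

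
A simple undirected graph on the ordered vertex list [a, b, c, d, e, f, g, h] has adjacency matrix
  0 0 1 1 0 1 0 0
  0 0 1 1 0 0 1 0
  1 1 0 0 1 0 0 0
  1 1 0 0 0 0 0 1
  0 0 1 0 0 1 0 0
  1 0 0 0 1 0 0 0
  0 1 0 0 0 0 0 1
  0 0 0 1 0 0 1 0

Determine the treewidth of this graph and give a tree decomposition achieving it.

Treewidth 2.
One such decomposition:
Bags: B1 = {a, e, f}  B2 = {a, c, e}  B3 = {a, c, d}  B4 = {b, c, d}  B5 = {b, d, h}  B6 = {b, g, h}
Tree: B1–B2, B2–B3, B3–B4, B4–B5, B5–B6

Each bag holds 3 vertices, so the decomposition has width 2, which upper-bounds the treewidth. Since f–e–c–a–f is a cycle in G, G is not acyclic. Forests are exactly the graphs of treewidth ≤ 1, so tw(G) ≥ 2. The upper and lower bounds meet at 2, so that is the treewidth.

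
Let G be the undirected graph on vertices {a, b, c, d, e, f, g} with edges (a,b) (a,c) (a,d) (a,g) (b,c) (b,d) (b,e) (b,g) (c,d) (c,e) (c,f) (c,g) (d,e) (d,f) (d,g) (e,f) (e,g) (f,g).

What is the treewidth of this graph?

4

A width-4 tree decomposition is:
Bags: B1 = {b, c, d, e, g}  B2 = {a, b, c, d, g}  B3 = {c, d, e, f, g}
Tree: B1–B2, B1–B3
Every bag has size at most 5, so the width is 5 − 1 = 4 and tw(G) ≤ 4. Conversely, {c, d, e, f, g} is a clique of size 5, and the vertices of any clique must share a bag in every tree decomposition; so some bag has ≥ 5 vertices and tw(G) ≥ 4. Therefore the treewidth is 4.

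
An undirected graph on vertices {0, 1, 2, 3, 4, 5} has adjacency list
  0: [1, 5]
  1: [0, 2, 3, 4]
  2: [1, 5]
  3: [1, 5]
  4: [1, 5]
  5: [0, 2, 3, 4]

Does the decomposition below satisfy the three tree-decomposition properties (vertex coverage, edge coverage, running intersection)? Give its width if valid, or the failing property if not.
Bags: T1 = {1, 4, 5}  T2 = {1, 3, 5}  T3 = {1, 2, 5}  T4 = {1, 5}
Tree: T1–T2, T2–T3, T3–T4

A tree decomposition must satisfy three properties: every vertex lies in some bag; for every edge, both endpoints lie together in some bag; and for every vertex, the bags containing it form a connected subtree. Here vertex 0 appears in no bag, so the decomposition is invalid.

No — vertex 0 appears in no bag.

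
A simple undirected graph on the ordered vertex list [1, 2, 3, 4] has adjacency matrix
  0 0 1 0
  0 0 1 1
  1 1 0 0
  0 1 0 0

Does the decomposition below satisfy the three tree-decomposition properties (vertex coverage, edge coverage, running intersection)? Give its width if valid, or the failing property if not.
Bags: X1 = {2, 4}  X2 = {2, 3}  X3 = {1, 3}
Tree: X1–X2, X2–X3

Checking the three conditions: (i) the bags cover all of {1, 2, 3, 4}; (ii) for each edge, some bag contains both endpoints; (iii) the bags containing any fixed vertex form a subtree. All hold, so the decomposition is valid with width 2 − 1 = 1.

Yes; width 1.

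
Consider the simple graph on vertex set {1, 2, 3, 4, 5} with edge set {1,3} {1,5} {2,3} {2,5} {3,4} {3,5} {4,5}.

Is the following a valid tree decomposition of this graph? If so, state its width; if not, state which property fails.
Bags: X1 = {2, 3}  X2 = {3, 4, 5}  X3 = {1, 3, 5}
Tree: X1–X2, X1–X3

A tree decomposition must satisfy three properties: every vertex lies in some bag; for every edge, both endpoints lie together in some bag; and for every vertex, the bags containing it form a connected subtree. Here edge (5,2) lies in no bag, so the decomposition is invalid.

No — edge (5,2) lies in no bag.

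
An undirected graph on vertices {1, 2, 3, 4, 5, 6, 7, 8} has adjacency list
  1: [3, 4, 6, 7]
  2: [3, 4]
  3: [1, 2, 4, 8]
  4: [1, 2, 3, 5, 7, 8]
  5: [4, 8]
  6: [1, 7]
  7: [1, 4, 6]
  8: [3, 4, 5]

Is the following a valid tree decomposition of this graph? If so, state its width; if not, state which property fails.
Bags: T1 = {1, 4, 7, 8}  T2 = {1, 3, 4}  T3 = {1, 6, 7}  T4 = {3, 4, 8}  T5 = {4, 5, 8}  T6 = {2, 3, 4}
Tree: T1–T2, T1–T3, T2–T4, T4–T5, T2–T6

A tree decomposition must satisfy three properties: every vertex lies in some bag; for every edge, both endpoints lie together in some bag; and for every vertex, the bags containing it form a connected subtree. Here bags containing vertex 8 are not connected in the tree, so the decomposition is invalid.

No — bags containing vertex 8 are not connected in the tree.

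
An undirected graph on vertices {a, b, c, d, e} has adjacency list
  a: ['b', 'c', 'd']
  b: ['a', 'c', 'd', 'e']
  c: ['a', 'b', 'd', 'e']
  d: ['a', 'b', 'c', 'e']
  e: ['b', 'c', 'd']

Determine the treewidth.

A width-3 tree decomposition is:
Bags: B1 = {a, b, c, d}  B2 = {b, c, d, e}
Tree: B1–B2
Every bag has size at most 4, so the width is 4 − 1 = 3 and tw(G) ≤ 3. Conversely, {b, c, d, e} is a clique of size 4, and the vertices of any clique must share a bag in every tree decomposition; so some bag has ≥ 4 vertices and tw(G) ≥ 3. Hence tw(G) = 3 exactly.

3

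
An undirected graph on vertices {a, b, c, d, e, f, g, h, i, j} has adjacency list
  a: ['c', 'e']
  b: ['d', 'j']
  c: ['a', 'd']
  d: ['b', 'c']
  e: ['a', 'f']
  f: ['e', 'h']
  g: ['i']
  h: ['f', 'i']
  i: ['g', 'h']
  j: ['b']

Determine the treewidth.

A width-1 tree decomposition is:
Bags: B1 = {b, j}  B2 = {b, d}  B3 = {c, d}  B4 = {a, c}  B5 = {a, e}  B6 = {e, f}  B7 = {f, h}  B8 = {h, i}  B9 = {g, i}
Tree: B1–B2, B2–B3, B3–B4, B4–B5, B5–B6, B6–B7, B7–B8, B8–B9
Each bag holds 2 vertices, so the decomposition has width 1, which upper-bounds the treewidth. Any graph with an edge has treewidth ≥ 1, and G has the edge j–b. Hence tw(G) = 1 exactly.

1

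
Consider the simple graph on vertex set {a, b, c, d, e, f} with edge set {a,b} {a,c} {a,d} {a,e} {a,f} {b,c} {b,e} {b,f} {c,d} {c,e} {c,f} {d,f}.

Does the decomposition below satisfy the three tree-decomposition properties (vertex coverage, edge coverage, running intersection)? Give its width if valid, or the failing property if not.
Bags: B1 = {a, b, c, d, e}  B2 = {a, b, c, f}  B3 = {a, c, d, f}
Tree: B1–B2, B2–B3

A tree decomposition must satisfy three properties: every vertex lies in some bag; for every edge, both endpoints lie together in some bag; and for every vertex, the bags containing it form a connected subtree. Here bags containing vertex d are not connected in the tree, so the decomposition is invalid.

No — bags containing vertex d are not connected in the tree.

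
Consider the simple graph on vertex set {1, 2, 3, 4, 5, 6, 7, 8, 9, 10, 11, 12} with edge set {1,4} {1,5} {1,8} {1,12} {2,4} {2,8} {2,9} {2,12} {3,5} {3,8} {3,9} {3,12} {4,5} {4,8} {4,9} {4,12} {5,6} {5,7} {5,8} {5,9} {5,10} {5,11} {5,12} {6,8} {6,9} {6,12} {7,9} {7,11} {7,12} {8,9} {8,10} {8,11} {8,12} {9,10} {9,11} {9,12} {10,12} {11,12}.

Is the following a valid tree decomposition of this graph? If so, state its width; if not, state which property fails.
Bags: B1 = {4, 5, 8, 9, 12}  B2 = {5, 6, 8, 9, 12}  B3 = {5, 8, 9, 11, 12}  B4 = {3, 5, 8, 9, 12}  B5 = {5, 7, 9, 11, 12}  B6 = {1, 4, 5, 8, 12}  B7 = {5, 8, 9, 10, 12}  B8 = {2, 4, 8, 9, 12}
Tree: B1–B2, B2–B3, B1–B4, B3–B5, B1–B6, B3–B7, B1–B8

Yes; width 4.

Every vertex of G appears in some bag (union = {1, 2, 3, 4, 5, 6, 7, 8, 9, 10, 11, 12}); every edge is covered by a bag; and for each vertex v the set of bags containing v is connected in the bag tree. The decomposition is therefore valid. The largest bag has 5 vertices, so the width is 4.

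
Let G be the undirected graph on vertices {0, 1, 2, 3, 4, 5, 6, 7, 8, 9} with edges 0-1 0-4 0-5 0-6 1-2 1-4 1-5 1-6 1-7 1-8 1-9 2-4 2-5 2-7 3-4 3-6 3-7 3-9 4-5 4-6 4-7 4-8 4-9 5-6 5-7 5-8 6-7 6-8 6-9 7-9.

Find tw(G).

4

A width-4 tree decomposition is:
Bags: B1 = {0, 1, 4, 5, 6}  B2 = {1, 4, 5, 6, 8}  B3 = {1, 4, 5, 6, 7}  B4 = {1, 4, 6, 7, 9}  B5 = {1, 2, 4, 5, 7}  B6 = {3, 4, 6, 7, 9}
Tree: B1–B2, B2–B3, B3–B4, B3–B5, B4–B6
The largest bag has 5 vertices, giving width 4; this decomposition certifies tw(G) ≤ 4. On the other hand G contains the 5-clique {1, 4, 6, 7, 9}. A clique must lie in a single bag of any decomposition, so no decomposition can have width below 4. Combining the bounds, tw(G) = 4.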